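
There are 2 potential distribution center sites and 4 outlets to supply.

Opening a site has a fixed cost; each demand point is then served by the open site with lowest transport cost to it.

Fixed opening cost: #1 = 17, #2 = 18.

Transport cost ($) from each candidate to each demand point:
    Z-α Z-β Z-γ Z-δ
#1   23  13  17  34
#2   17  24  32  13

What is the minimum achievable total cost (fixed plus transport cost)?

95

Open {#1, #2}: assign each demand point to its cheapest open site.
  Z-α→#2 17, Z-β→#1 13, Z-γ→#1 17, Z-δ→#2 13
  transport cost 60, fixed 35 → total 95.
Compare {#1}: transport cost 87 + fixed 17 = 104.
Compare {#2}: transport cost 86 + fixed 18 = 104.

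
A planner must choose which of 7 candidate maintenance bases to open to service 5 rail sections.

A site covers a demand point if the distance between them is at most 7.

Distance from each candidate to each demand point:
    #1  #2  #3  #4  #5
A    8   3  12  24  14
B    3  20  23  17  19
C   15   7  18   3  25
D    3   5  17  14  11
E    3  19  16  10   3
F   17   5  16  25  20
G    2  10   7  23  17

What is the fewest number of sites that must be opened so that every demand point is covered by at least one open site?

3

Coverage sets (demand points within 7 of each site):
  A: {#2}
  B: {#1}
  C: {#2, #4}
  D: {#1, #2}
  E: {#1, #5}
  F: {#2}
  G: {#1, #3}
No 2 sites suffice: every size-2 union leaves at least one demand point uncovered.
But {C, E, G} covers everything, so the minimum is 3.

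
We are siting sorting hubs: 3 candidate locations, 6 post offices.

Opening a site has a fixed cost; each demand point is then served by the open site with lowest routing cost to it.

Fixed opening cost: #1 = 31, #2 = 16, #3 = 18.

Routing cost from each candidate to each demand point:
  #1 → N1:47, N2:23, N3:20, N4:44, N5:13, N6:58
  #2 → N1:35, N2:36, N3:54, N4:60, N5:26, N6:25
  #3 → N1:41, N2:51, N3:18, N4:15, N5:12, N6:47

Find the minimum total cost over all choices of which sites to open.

175

Open {#2, #3}: assign each demand point to its cheapest open site.
  N1→#2 35, N2→#2 36, N3→#3 18, N4→#3 15, N5→#3 12, N6→#2 25
  routing cost 141, fixed 34 → total 175.
Compare {#1, #2, #3}: routing cost 128 + fixed 65 = 193.
Compare {#3}: routing cost 184 + fixed 18 = 202.
Compare {#1, #3}: routing cost 156 + fixed 49 = 205.
All other subsets cost ≥ 193. Minimum total cost: 175.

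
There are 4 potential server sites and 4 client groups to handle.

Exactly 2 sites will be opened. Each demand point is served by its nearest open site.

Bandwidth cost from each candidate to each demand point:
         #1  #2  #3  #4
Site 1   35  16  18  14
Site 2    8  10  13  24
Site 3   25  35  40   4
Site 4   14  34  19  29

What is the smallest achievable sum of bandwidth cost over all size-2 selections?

Open {Site 2, Site 3}.
  #1→Site 2 8, #2→Site 2 10, #3→Site 2 13, #4→Site 3 4  ⇒ total 35.
Compare {Site 1, Site 2}: total 45.
Compare {Site 2, Site 4}: total 55.
No size-2 selection does better; minimum is 35.

35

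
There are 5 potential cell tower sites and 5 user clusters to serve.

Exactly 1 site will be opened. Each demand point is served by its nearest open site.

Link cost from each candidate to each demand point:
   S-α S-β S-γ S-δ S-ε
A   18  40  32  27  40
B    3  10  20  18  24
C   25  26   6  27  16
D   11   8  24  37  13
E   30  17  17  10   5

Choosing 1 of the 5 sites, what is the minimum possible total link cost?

75

Open {B}.
  S-α→B 3, S-β→B 10, S-γ→B 20, S-δ→B 18, S-ε→B 24  ⇒ total 75.
Compare {E}: total 79.
Compare {D}: total 93.
No size-1 selection does better; minimum is 75.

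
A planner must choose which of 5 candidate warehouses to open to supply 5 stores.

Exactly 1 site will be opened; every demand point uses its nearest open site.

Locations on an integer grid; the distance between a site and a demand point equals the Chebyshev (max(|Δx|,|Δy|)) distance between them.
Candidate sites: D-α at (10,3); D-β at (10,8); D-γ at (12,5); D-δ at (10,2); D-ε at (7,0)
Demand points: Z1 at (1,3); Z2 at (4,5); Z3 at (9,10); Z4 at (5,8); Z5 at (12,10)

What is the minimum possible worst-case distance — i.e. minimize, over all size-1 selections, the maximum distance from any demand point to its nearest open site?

Open {D-α}.
  Farthest demand point is Z1 at distance 9 (to D-α); all others are ≤ 9.
With {D-β} the worst case is 9.
With {D-δ} the worst case is 9.
No size-1 selection achieves below 9.

9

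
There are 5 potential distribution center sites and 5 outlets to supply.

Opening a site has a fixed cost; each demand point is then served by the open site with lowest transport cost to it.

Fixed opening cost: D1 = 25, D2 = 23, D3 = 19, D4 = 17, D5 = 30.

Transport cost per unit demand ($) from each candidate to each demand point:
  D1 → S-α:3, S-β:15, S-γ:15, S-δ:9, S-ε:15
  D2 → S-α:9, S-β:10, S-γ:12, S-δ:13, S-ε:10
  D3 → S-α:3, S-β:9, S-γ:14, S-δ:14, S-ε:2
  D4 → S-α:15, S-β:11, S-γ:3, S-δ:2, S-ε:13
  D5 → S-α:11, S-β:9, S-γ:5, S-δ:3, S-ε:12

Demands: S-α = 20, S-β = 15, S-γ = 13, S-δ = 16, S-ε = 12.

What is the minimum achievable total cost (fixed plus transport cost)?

326

Open {D3, D4}: assign each demand point to its cheapest open site.
  S-α→D3 20×3=60, S-β→D3 15×9=135, S-γ→D4 13×3=39, S-δ→D4 16×2=32, S-ε→D3 12×2=24
  transport cost 290, fixed 36 → total 326.
Compare {D2, D3, D4}: transport cost 290 + fixed 59 = 349.
Compare {D1, D3, D4}: transport cost 290 + fixed 61 = 351.
Compare {D3, D4, D5}: transport cost 290 + fixed 66 = 356.
All other subsets cost ≥ 349. Minimum total cost: 326.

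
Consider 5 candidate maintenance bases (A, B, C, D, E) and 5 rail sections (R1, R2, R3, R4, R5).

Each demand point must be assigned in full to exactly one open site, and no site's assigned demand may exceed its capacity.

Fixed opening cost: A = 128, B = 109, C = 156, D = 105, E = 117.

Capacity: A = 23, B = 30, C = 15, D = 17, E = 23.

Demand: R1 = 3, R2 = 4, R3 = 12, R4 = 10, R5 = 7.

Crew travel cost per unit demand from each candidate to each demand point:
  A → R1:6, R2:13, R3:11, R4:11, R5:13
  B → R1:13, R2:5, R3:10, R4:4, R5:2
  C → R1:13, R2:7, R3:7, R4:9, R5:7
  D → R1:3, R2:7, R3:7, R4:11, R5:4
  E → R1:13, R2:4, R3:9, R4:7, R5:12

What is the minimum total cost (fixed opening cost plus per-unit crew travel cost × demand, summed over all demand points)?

381

Open {B, D}; cheapest assignment that respects the capacities:
  B (cap 30, load 21): R2, R4, R5 — cost 4×5 + 10×4 + 7×2 = 74
  D (cap 17, load 15): R1, R3 — cost 3×3 + 12×7 = 93
  Shipping 167, fixed 214 → total 381.
  Any other capacity-feasible assignment to {B, D} ships for at least 167.
Compare {B, E}: its best feasible assignment gives total 443.
Compare {A, B}: its best feasible assignment gives total 461.
Every other set of open sites that can feasibly serve all demand totals ≥ 443 even under its best assignment. Minimum: 381.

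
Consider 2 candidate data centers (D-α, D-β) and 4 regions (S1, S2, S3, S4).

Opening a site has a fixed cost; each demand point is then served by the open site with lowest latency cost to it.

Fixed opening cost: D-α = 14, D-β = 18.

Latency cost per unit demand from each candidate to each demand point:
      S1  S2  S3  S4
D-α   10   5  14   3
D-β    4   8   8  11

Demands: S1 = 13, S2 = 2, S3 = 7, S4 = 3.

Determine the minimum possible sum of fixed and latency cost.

Open {D-α, D-β}: assign each demand point to its cheapest open site.
  S1→D-β 13×4=52, S2→D-α 2×5=10, S3→D-β 7×8=56, S4→D-α 3×3=9
  latency cost 127, fixed 32 → total 159.
Compare {D-β}: latency cost 157 + fixed 18 = 175.
Compare {D-α}: latency cost 247 + fixed 14 = 261.

159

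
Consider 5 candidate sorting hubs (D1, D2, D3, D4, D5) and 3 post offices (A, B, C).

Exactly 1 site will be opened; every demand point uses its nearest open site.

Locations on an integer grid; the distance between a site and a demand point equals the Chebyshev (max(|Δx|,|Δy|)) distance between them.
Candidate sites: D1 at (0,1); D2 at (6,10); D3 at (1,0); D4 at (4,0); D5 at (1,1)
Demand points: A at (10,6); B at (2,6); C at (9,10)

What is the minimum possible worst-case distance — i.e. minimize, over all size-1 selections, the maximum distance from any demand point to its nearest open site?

4

Open {D2}.
  Farthest demand point is A at distance 4 (to D2); all others are ≤ 4.
With {D5} the worst case is 9.
With {D1} the worst case is 10.
No size-1 selection achieves below 4.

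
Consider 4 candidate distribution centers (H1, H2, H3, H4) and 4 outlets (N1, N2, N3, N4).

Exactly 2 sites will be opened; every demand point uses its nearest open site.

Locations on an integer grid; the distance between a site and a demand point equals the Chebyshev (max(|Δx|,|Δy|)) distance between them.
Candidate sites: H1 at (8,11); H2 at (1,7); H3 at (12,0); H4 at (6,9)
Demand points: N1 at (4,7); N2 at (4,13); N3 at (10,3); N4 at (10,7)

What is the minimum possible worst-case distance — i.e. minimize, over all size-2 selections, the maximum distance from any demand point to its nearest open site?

4

Open {H1, H3}.
  Farthest demand point is N1 at distance 4 (to H1); all others are ≤ 4.
With {H3, H4} the worst case is 4.
With {H1, H4} the worst case is 6.
No size-2 selection achieves below 4.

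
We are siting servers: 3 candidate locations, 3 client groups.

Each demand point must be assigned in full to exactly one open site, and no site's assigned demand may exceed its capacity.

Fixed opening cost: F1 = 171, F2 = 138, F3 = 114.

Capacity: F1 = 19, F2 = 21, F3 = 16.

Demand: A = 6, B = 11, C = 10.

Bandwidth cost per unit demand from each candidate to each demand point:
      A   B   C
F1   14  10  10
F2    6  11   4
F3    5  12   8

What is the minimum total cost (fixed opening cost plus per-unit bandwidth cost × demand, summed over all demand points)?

443

Open {F2, F3}; cheapest assignment that respects the capacities:
  F2 (cap 21, load 21): B, C — cost 11×11 + 10×4 = 161
  F3 (cap 16, load 6): A — cost 6×5 = 30
  Shipping 191, fixed 252 → total 443.
  Any other capacity-feasible assignment to {F2, F3} ships for at least 191.
Compare {F1, F2}: its best feasible assignment gives total 495.
Compare {F1, F3}: its best feasible assignment gives total 505.
Every other set of open sites that can feasibly serve all demand totals ≥ 495 even under its best assignment. Minimum: 443.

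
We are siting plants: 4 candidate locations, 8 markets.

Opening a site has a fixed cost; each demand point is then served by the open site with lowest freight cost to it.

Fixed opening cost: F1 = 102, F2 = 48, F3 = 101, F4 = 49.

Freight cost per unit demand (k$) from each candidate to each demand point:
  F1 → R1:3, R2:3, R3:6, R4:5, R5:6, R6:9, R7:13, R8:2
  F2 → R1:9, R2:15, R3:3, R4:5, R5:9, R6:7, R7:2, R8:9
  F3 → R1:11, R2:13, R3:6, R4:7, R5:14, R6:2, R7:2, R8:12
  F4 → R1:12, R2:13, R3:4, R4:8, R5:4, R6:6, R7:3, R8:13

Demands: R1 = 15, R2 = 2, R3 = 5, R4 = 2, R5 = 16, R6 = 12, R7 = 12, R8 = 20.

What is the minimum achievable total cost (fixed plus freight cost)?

Open {F1, F4}: assign each demand point to its cheapest open site.
  R1→F1 15×3=45, R2→F1 2×3=6, R3→F4 5×4=20, R4→F1 2×5=10, R5→F4 16×4=64, R6→F4 12×6=72, R7→F4 12×3=36, R8→F1 20×2=40
  freight cost 293, fixed 151 → total 444.
Compare {F1, F2}: freight cost 320 + fixed 150 = 470.
Compare {F1, F2, F4}: freight cost 276 + fixed 199 = 475.
Compare {F1, F3}: freight cost 275 + fixed 203 = 478.
All other subsets cost ≥ 470. Minimum total cost: 444.

444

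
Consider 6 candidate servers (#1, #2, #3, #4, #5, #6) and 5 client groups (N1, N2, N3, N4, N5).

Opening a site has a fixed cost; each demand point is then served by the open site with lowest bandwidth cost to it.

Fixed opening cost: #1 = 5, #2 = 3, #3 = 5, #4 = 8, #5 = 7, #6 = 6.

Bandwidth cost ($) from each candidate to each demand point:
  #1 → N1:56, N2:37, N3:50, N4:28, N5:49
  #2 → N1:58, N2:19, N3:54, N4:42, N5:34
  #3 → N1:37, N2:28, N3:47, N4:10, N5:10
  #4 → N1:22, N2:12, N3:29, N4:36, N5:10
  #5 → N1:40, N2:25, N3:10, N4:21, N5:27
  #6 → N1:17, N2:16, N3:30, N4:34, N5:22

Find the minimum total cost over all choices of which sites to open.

81

Open {#3, #5, #6}: assign each demand point to its cheapest open site.
  N1→#6 17, N2→#6 16, N3→#5 10, N4→#3 10, N5→#3 10
  bandwidth cost 63, fixed 18 → total 81.
Compare {#3, #4, #5}: bandwidth cost 64 + fixed 20 = 84.
Compare {#2, #3, #5, #6}: bandwidth cost 63 + fixed 21 = 84.
Compare {#3, #4, #5, #6}: bandwidth cost 59 + fixed 26 = 85.
All other subsets cost ≥ 84. Minimum total cost: 81.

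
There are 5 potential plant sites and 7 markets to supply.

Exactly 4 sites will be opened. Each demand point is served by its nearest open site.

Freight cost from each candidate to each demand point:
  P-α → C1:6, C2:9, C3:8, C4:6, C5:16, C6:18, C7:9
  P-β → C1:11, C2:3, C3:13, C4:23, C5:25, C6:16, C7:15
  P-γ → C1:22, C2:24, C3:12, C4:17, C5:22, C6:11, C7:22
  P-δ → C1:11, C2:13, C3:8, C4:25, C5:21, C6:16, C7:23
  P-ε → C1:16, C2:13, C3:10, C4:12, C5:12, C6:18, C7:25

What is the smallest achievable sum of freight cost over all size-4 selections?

Open {P-α, P-β, P-γ, P-ε}.
  C1→P-α 6, C2→P-β 3, C3→P-α 8, C4→P-α 6, C5→P-ε 12, C6→P-γ 11, C7→P-α 9  ⇒ total 55.
Compare {P-α, P-β, P-γ, P-δ}: total 59.
Compare {P-α, P-β, P-δ, P-ε}: total 60.
No size-4 selection does better; minimum is 55.

55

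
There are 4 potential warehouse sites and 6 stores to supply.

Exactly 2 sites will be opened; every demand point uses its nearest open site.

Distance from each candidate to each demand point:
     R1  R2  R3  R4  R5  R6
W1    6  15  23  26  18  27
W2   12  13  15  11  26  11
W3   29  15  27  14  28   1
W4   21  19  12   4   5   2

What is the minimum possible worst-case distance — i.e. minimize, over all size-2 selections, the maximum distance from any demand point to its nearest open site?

Open {W2, W4}.
  Farthest demand point is R2 at distance 13 (to W2); all others are ≤ 13.
With {W1, W4} the worst case is 15.
With {W1, W2} the worst case is 18.
No size-2 selection achieves below 13.

13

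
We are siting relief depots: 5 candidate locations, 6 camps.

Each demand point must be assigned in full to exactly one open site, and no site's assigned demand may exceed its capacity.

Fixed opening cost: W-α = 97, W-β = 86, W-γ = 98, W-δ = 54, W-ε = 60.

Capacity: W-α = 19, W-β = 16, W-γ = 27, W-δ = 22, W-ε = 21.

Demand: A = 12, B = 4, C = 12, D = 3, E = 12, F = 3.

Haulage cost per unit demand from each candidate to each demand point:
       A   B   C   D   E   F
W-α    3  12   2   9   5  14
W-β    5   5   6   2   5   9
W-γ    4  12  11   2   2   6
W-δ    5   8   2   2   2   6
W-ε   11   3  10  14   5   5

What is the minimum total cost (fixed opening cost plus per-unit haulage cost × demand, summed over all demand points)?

Open {W-γ, W-δ}; cheapest assignment that respects the capacities:
  W-γ (cap 27, load 27): A, D, E — cost 12×4 + 3×2 + 12×2 = 78
  W-δ (cap 22, load 19): B, C, F — cost 4×8 + 12×2 + 3×6 = 74
  Shipping 152, fixed 152 → total 304.
  Any other capacity-feasible assignment to {W-γ, W-δ} ships for at least 152.
Compare {W-γ, W-δ, W-ε}: its best feasible assignment gives total 341.
Compare {W-α, W-δ, W-ε}: its best feasible assignment gives total 364.
Every other set of open sites that can feasibly serve all demand totals ≥ 341 even under its best assignment. Minimum: 304.

304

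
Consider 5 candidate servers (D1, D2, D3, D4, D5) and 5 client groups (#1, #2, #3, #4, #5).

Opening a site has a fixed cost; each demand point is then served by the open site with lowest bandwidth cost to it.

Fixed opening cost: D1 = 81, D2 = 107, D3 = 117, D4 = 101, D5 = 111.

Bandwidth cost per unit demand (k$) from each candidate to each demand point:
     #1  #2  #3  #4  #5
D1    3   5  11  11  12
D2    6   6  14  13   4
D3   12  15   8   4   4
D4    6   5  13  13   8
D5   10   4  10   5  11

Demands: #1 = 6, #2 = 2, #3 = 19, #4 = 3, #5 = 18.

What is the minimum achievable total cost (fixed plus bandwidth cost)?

455

Open {D3}: assign each demand point to its cheapest open site.
  #1→D3 6×12=72, #2→D3 2×15=30, #3→D3 19×8=152, #4→D3 3×4=12, #5→D3 18×4=72
  bandwidth cost 338, fixed 117 → total 455.
Compare {D1, D3}: bandwidth cost 264 + fixed 198 = 462.
Compare {D3, D4}: bandwidth cost 282 + fixed 218 = 500.
Compare {D2, D3}: bandwidth cost 284 + fixed 224 = 508.
All other subsets cost ≥ 462. Minimum total cost: 455.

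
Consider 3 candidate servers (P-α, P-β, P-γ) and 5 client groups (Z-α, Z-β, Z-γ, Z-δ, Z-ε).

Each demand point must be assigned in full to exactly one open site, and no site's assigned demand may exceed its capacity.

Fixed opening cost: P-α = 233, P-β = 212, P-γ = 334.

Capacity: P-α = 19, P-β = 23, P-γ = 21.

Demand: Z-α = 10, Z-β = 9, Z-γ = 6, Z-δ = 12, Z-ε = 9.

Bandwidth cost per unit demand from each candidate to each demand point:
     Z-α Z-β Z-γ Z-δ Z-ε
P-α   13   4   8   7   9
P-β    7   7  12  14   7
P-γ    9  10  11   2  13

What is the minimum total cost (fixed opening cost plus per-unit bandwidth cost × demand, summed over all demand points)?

Open {P-α, P-β, P-γ}; cheapest assignment that respects the capacities:
  P-α (cap 19, load 15): Z-β, Z-γ — cost 9×4 + 6×8 = 84
  P-β (cap 23, load 19): Z-α, Z-ε — cost 10×7 + 9×7 = 133
  P-γ (cap 21, load 12): Z-δ — cost 12×2 = 24
  Shipping 241, fixed 779 → total 1020.
  Any other capacity-feasible assignment to {P-α, P-β, P-γ} ships for at least 241.
Total demand is 46 and no other set of sites has combined capacity ≥ 46, so {P-α, P-β, P-γ} is the only feasible choice of open sites. Minimum: 1020.

1020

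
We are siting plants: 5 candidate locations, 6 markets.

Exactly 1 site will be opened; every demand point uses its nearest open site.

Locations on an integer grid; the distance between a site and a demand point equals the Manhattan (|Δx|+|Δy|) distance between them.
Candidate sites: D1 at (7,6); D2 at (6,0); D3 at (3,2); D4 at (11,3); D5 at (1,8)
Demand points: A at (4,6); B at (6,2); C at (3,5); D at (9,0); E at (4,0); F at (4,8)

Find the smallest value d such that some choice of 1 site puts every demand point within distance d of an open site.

Open {D3}.
  Farthest demand point is D at distance 8 (to D3); all others are ≤ 8.
With {D1} the worst case is 9.
With {D2} the worst case is 10.
No size-1 selection achieves below 8.

8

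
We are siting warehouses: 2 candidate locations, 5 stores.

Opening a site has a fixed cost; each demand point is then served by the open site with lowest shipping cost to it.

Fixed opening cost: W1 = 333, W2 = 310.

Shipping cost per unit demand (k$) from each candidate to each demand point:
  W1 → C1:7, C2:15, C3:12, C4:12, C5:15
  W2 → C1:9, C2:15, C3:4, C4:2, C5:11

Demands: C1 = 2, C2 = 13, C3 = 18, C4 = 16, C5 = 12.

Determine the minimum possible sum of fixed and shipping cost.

759

Open {W2}: assign each demand point to its cheapest open site.
  C1→W2 2×9=18, C2→W2 13×15=195, C3→W2 18×4=72, C4→W2 16×2=32, C5→W2 12×11=132
  shipping cost 449, fixed 310 → total 759.
Compare {W1, W2}: shipping cost 445 + fixed 643 = 1088.
Compare {W1}: shipping cost 797 + fixed 333 = 1130.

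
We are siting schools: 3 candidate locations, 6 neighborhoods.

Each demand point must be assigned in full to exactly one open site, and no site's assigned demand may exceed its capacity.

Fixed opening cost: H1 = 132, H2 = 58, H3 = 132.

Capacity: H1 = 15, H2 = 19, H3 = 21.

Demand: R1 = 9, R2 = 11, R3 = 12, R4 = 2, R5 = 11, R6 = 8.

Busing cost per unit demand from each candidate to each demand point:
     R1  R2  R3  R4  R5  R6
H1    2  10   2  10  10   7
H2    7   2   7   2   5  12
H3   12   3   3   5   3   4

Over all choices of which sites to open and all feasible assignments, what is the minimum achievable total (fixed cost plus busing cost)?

Open {H1, H2, H3}; cheapest assignment that respects the capacities:
  H1 (cap 15, load 14): R3, R4 — cost 12×2 + 2×10 = 44
  H2 (cap 19, load 19): R2, R6 — cost 11×2 + 8×12 = 118
  H3 (cap 21, load 20): R1, R5 — cost 9×12 + 11×3 = 141
  Shipping 303, fixed 322 → total 625.
  Any other capacity-feasible assignment to {H1, H2, H3} ships for at least 303.
Total demand is 53 and no other set of sites has combined capacity ≥ 53, so {H1, H2, H3} is the only feasible choice of open sites. Minimum: 625.

625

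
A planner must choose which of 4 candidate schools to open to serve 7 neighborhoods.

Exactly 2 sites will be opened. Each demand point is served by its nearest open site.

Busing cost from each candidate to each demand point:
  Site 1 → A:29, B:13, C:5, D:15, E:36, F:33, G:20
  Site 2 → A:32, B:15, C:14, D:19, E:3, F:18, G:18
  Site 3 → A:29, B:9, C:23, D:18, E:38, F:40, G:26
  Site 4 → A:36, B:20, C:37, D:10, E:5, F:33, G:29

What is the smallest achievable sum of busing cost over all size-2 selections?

Open {Site 1, Site 2}.
  A→Site 1 29, B→Site 1 13, C→Site 1 5, D→Site 1 15, E→Site 2 3, F→Site 2 18, G→Site 2 18  ⇒ total 101.
Compare {Site 2, Site 3}: total 109.
Compare {Site 2, Site 4}: total 110.
No size-2 selection does better; minimum is 101.

101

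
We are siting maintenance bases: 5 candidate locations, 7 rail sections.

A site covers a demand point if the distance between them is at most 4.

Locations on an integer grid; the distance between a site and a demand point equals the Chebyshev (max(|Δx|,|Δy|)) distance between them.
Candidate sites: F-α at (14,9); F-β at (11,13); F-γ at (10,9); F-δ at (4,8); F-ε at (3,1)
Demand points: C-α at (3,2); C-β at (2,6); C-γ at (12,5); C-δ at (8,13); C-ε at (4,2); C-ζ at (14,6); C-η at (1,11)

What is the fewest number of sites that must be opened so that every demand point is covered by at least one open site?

Coverage sets (demand points within 4 of each site):
  F-α: {C-γ, C-ζ}
  F-β: {C-δ}
  F-γ: {C-γ, C-δ, C-ζ}
  F-δ: {C-β, C-η}
  F-ε: {C-α, C-ε}
No 2 sites suffice: every size-2 union leaves at least one demand point uncovered.
But {F-γ, F-δ, F-ε} covers everything, so the minimum is 3.

3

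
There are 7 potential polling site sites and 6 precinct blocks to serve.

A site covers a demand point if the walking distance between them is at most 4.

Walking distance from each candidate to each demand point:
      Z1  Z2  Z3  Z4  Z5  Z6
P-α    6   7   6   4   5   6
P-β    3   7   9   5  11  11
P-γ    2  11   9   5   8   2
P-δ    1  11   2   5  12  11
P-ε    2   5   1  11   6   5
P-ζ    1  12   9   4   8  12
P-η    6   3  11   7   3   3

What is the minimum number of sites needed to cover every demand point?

3

Coverage sets (demand points within 4 of each site):
  P-α: {Z4}
  P-β: {Z1}
  P-γ: {Z1, Z6}
  P-δ: {Z1, Z3}
  P-ε: {Z1, Z3}
  P-ζ: {Z1, Z4}
  P-η: {Z2, Z5, Z6}
No 2 sites suffice: every size-2 union leaves at least one demand point uncovered.
But {P-α, P-δ, P-η} covers everything, so the minimum is 3.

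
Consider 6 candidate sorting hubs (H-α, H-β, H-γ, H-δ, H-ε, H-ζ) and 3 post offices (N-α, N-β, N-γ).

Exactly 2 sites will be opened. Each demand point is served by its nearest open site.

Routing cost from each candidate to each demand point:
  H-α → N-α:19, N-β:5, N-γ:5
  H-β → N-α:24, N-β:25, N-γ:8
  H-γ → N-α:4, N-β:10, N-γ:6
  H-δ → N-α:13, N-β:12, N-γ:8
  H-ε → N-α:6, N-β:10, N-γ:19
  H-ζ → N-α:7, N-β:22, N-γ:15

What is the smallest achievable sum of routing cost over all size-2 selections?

Open {H-α, H-γ}.
  N-α→H-γ 4, N-β→H-α 5, N-γ→H-α 5  ⇒ total 14.
Compare {H-α, H-ε}: total 16.
Compare {H-α, H-ζ}: total 17.
No size-2 selection does better; minimum is 14.

14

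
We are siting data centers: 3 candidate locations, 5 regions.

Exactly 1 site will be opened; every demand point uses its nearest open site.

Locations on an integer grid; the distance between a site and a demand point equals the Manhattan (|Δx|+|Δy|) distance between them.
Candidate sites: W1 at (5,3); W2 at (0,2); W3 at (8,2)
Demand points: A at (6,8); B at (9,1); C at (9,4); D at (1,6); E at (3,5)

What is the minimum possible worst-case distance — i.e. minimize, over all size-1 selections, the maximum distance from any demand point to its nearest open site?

7

Open {W1}.
  Farthest demand point is D at distance 7 (to W1); all others are ≤ 7.
With {W3} the worst case is 11.
With {W2} the worst case is 12.
No size-1 selection achieves below 7.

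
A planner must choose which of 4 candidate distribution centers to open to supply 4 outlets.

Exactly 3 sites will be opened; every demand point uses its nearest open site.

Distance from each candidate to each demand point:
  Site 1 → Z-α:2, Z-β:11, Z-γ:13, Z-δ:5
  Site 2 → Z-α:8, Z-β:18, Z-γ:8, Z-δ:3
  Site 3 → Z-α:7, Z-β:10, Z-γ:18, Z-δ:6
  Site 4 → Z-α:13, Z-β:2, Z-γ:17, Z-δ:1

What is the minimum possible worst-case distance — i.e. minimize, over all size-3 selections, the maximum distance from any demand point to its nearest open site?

8

Open {Site 1, Site 2, Site 4}.
  Farthest demand point is Z-γ at distance 8 (to Site 2); all others are ≤ 8.
With {Site 2, Site 3, Site 4} the worst case is 8.
With {Site 1, Site 2, Site 3} the worst case is 10.
No size-3 selection achieves below 8.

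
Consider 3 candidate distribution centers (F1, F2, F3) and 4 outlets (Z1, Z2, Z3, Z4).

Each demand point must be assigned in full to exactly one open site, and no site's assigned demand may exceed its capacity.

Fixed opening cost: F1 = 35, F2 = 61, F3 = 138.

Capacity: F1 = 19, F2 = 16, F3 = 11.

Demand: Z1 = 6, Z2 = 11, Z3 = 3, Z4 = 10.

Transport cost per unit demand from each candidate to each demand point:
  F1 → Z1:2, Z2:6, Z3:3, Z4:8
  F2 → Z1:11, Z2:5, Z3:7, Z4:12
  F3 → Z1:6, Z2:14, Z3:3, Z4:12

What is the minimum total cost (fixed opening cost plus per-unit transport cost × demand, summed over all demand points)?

Open {F1, F2}; cheapest assignment that respects the capacities:
  F1 (cap 19, load 19): Z1, Z3, Z4 — cost 6×2 + 3×3 + 10×8 = 101
  F2 (cap 16, load 11): Z2 — cost 11×5 = 55
  Shipping 156, fixed 96 → total 252.
  Any other capacity-feasible assignment to {F1, F2} ships for at least 156.
Compare {F1, F2, F3}: its best feasible assignment gives total 390.
Compare {F1, F3}: its best feasible assignment gives total 428.
Every other set of open sites that can feasibly serve all demand totals ≥ 390 even under its best assignment. Minimum: 252.

252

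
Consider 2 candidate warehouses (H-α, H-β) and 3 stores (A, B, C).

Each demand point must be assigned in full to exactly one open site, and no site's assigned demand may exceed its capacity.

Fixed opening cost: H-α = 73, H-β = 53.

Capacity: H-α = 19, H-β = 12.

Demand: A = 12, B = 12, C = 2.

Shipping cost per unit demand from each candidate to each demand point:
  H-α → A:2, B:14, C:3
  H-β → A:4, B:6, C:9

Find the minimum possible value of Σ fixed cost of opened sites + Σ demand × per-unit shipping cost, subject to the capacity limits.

228

Open {H-α, H-β}; cheapest assignment that respects the capacities:
  H-α (cap 19, load 14): A, C — cost 12×2 + 2×3 = 30
  H-β (cap 12, load 12): B — cost 12×6 = 72
  Shipping 102, fixed 126 → total 228.
  Any other capacity-feasible assignment to {H-α, H-β} ships for at least 102.
Total demand is 26 and no other set of sites has combined capacity ≥ 26, so {H-α, H-β} is the only feasible choice of open sites. Minimum: 228.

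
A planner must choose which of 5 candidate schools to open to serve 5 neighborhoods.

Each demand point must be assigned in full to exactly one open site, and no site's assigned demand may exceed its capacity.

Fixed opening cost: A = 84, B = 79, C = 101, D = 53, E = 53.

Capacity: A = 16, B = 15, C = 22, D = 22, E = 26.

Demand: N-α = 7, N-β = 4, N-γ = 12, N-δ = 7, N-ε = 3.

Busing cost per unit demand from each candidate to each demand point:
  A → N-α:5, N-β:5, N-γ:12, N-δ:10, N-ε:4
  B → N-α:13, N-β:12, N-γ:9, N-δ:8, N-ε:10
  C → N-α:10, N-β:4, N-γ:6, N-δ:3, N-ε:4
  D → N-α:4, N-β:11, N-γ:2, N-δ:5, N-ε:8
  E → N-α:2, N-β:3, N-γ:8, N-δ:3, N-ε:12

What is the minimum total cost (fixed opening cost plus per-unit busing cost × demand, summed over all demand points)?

201

Open {D, E}; cheapest assignment that respects the capacities:
  D (cap 22, load 15): N-γ, N-ε — cost 12×2 + 3×8 = 48
  E (cap 26, load 18): N-α, N-β, N-δ — cost 7×2 + 4×3 + 7×3 = 47
  Shipping 95, fixed 106 → total 201.
  Any other capacity-feasible assignment to {D, E} ships for at least 95.
Compare {C, D}: its best feasible assignment gives total 255.
Compare {A, D}: its best feasible assignment gives total 263.
Every other set of open sites that can feasibly serve all demand totals ≥ 255 even under its best assignment. Minimum: 201.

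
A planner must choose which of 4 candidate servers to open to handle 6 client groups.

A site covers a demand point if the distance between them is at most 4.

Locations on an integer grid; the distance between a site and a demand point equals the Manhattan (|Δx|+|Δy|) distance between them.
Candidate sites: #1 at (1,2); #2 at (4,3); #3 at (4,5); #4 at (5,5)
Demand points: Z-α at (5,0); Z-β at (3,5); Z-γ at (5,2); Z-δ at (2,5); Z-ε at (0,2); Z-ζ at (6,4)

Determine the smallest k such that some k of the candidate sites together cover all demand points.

Coverage sets (demand points within 4 of each site):
  #1: {Z-γ, Z-δ, Z-ε}
  #2: {Z-α, Z-β, Z-γ, Z-δ, Z-ζ}
  #3: {Z-β, Z-γ, Z-δ, Z-ζ}
  #4: {Z-β, Z-γ, Z-δ, Z-ζ}
No single site covers all 6 demand points.
But {#1, #2} covers everything, so the minimum is 2.

2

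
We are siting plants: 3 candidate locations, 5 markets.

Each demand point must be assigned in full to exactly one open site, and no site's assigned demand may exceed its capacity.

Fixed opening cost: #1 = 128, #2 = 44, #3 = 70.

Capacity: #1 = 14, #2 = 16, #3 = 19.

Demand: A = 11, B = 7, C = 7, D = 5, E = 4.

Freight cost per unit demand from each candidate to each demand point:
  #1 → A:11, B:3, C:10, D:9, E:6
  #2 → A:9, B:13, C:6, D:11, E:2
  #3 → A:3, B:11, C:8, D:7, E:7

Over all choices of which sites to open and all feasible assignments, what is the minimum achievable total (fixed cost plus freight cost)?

329

Open {#2, #3}; cheapest assignment that respects the capacities:
  #2 (cap 16, load 16): C, D, E — cost 7×6 + 5×11 + 4×2 = 105
  #3 (cap 19, load 18): A, B — cost 11×3 + 7×11 = 110
  Shipping 215, fixed 114 → total 329.
  Any other capacity-feasible assignment to {#2, #3} ships for at least 215.
Compare {#1, #2, #3}: its best feasible assignment gives total 381.
Every other set of open sites that can feasibly serve all demand totals ≥ 381 even under its best assignment. Minimum: 329.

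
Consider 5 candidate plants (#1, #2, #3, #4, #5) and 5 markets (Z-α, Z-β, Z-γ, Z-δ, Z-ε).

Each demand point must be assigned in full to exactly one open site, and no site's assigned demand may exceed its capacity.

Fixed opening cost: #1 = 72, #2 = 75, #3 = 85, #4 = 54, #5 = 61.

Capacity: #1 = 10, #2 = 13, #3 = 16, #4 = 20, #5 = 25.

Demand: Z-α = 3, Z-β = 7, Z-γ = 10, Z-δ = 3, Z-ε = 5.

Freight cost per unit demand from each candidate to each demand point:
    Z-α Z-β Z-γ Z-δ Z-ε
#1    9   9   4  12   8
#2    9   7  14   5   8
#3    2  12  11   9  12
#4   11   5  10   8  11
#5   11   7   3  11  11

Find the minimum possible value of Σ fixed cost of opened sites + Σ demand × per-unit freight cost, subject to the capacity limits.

Open {#4, #5}; cheapest assignment that respects the capacities:
  #4 (cap 20, load 18): Z-α, Z-β, Z-δ, Z-ε — cost 3×11 + 7×5 + 3×8 + 5×11 = 147
  #5 (cap 25, load 10): Z-γ — cost 10×3 = 30
  Shipping 177, fixed 115 → total 292.
  Any other capacity-feasible assignment to {#4, #5} ships for at least 177.
Compare {#2, #5}: its best feasible assignment gives total 297.
Compare {#1, #5}: its best feasible assignment gives total 312.
Every other set of open sites that can feasibly serve all demand totals ≥ 297 even under its best assignment. Minimum: 292.

292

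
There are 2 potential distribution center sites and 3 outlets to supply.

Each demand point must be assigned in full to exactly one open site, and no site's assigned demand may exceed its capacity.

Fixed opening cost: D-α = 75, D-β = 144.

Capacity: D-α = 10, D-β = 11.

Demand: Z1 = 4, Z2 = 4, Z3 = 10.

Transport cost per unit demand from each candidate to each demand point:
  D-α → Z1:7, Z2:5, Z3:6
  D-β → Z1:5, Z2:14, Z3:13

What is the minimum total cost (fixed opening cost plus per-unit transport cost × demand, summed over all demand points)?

Open {D-α, D-β}; cheapest assignment that respects the capacities:
  D-α (cap 10, load 10): Z3 — cost 10×6 = 60
  D-β (cap 11, load 8): Z1, Z2 — cost 4×5 + 4×14 = 76
  Shipping 136, fixed 219 → total 355.
  Any other capacity-feasible assignment to {D-α, D-β} ships for at least 136.
Total demand is 18 and no other set of sites has combined capacity ≥ 18, so {D-α, D-β} is the only feasible choice of open sites. Minimum: 355.

355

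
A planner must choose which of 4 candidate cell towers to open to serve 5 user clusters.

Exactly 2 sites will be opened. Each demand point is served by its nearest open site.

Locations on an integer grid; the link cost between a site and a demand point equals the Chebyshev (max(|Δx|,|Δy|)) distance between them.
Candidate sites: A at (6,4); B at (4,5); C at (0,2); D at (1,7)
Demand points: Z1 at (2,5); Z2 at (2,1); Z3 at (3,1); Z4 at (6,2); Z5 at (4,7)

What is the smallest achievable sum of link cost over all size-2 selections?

12

Open {B, C}.
  Z1→B 2, Z2→C 2, Z3→C 3, Z4→B 3, Z5→B 2  ⇒ total 12.
Compare {A, B}: total 13.
Compare {A, C}: total 13.
No size-2 selection does better; minimum is 12.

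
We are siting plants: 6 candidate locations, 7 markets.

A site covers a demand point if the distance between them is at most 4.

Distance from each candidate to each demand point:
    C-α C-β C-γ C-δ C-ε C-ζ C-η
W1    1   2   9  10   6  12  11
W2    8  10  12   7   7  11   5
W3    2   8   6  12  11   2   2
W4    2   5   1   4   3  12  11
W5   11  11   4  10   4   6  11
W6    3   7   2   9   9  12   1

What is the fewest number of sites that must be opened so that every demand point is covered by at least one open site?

Coverage sets (demand points within 4 of each site):
  W1: {C-α, C-β}
  W2: {}
  W3: {C-α, C-ζ, C-η}
  W4: {C-α, C-γ, C-δ, C-ε}
  W5: {C-γ, C-ε}
  W6: {C-α, C-γ, C-η}
No 2 sites suffice: every size-2 union leaves at least one demand point uncovered.
But {W1, W3, W4} covers everything, so the minimum is 3.

3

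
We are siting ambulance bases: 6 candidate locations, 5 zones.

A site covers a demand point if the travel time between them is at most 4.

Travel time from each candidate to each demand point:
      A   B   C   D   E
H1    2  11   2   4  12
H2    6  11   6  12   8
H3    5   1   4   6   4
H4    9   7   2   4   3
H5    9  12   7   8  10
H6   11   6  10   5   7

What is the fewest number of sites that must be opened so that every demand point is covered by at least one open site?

2

Coverage sets (demand points within 4 of each site):
  H1: {A, C, D}
  H2: {}
  H3: {B, C, E}
  H4: {C, D, E}
  H5: {}
  H6: {}
No single site covers all 5 demand points.
But {H1, H3} covers everything, so the minimum is 2.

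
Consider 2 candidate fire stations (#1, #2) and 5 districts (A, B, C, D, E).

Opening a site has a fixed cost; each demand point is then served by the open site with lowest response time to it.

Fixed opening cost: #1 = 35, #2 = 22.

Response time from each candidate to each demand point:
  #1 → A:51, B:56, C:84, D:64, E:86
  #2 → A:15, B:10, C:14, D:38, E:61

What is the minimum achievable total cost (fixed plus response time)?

Open {#2}: assign each demand point to its cheapest open site.
  A→#2 15, B→#2 10, C→#2 14, D→#2 38, E→#2 61
  response time 138, fixed 22 → total 160.
Compare {#1, #2}: response time 138 + fixed 57 = 195.
Compare {#1}: response time 341 + fixed 35 = 376.

160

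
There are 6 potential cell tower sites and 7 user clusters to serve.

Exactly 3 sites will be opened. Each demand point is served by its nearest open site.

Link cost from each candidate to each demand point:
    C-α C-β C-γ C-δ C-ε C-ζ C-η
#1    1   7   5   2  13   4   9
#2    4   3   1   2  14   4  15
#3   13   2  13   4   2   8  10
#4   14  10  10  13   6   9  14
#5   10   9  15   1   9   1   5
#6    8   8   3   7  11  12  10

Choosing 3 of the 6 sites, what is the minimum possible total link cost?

Open {#2, #3, #5}.
  C-α→#2 4, C-β→#3 2, C-γ→#2 1, C-δ→#5 1, C-ε→#3 2, C-ζ→#5 1, C-η→#5 5  ⇒ total 16.
Compare {#1, #3, #5}: total 17.
Compare {#1, #2, #3}: total 21.
No size-3 selection does better; minimum is 16.

16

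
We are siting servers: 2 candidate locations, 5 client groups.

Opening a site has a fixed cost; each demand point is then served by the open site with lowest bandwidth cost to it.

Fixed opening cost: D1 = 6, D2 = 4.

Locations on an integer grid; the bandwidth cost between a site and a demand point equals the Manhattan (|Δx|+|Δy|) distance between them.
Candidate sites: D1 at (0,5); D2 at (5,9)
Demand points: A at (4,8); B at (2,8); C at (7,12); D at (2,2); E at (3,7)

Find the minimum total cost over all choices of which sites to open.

29

Open {D2}: assign each demand point to its cheapest open site.
  A→D2 2, B→D2 4, C→D2 5, D→D2 10, E→D2 4
  bandwidth cost 25, fixed 4 → total 29.
Compare {D1, D2}: bandwidth cost 20 + fixed 10 = 30.
Compare {D1}: bandwidth cost 36 + fixed 6 = 42.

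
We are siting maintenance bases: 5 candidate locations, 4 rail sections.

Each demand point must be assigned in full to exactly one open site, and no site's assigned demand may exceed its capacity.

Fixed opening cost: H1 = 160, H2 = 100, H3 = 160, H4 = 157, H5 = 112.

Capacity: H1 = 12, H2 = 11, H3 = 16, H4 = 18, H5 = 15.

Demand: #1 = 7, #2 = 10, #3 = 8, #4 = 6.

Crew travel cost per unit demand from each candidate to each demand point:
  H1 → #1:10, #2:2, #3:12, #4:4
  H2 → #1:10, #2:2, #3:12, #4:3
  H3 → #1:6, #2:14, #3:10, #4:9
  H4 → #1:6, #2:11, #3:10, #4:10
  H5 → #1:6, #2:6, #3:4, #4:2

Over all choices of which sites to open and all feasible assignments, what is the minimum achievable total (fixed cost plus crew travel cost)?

465

Open {H4, H5}; cheapest assignment that respects the capacities:
  H4 (cap 18, load 17): #1, #2 — cost 7×6 + 10×11 = 152
  H5 (cap 15, load 14): #3, #4 — cost 8×4 + 6×2 = 44
  Shipping 196, fixed 269 → total 465.
  Any other capacity-feasible assignment to {H4, H5} ships for at least 196.
Compare {H2, H4, H5}: its best feasible assignment gives total 475.
Compare {H2, H3, H5}: its best feasible assignment gives total 478.
Every other set of open sites that can feasibly serve all demand totals ≥ 475 even under its best assignment. Minimum: 465.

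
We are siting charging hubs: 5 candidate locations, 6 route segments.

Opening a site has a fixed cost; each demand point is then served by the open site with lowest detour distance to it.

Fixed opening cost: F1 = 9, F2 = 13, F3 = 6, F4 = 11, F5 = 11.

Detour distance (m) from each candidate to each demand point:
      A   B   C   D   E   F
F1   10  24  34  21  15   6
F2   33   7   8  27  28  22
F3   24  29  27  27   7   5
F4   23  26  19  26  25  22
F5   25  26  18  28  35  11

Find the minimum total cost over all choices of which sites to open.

Open {F1, F2, F3}: assign each demand point to its cheapest open site.
  A→F1 10, B→F2 7, C→F2 8, D→F1 21, E→F3 7, F→F3 5
  detour distance 58, fixed 28 → total 86.
Compare {F1, F2}: detour distance 67 + fixed 22 = 89.
Compare {F2, F3}: detour distance 78 + fixed 19 = 97.
Compare {F1, F2, F3, F4}: detour distance 58 + fixed 39 = 97.
All other subsets cost ≥ 89. Minimum total cost: 86.

86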